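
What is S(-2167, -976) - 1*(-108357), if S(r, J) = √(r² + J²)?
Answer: 108357 + √5648465 ≈ 1.1073e+5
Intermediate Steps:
S(r, J) = √(J² + r²)
S(-2167, -976) - 1*(-108357) = √((-976)² + (-2167)²) - 1*(-108357) = √(952576 + 4695889) + 108357 = √5648465 + 108357 = 108357 + √5648465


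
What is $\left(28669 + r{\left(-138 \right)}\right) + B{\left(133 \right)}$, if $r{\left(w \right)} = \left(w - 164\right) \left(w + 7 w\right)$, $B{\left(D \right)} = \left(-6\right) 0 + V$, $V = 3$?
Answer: $362080$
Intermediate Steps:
$B{\left(D \right)} = 3$ ($B{\left(D \right)} = \left(-6\right) 0 + 3 = 0 + 3 = 3$)
$r{\left(w \right)} = 8 w \left(-164 + w\right)$ ($r{\left(w \right)} = \left(-164 + w\right) 8 w = 8 w \left(-164 + w\right)$)
$\left(28669 + r{\left(-138 \right)}\right) + B{\left(133 \right)} = \left(28669 + 8 \left(-138\right) \left(-164 - 138\right)\right) + 3 = \left(28669 + 8 \left(-138\right) \left(-302\right)\right) + 3 = \left(28669 + 333408\right) + 3 = 362077 + 3 = 362080$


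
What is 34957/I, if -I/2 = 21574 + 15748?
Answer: -34957/74644 ≈ -0.46832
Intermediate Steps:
I = -74644 (I = -2*(21574 + 15748) = -2*37322 = -74644)
34957/I = 34957/(-74644) = 34957*(-1/74644) = -34957/74644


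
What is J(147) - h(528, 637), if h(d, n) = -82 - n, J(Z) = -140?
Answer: 579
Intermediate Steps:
J(147) - h(528, 637) = -140 - (-82 - 1*637) = -140 - (-82 - 637) = -140 - 1*(-719) = -140 + 719 = 579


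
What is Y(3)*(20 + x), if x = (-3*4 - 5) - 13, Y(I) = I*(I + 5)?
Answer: -240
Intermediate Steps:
Y(I) = I*(5 + I)
x = -30 (x = (-12 - 5) - 13 = -17 - 13 = -30)
Y(3)*(20 + x) = (3*(5 + 3))*(20 - 30) = (3*8)*(-10) = 24*(-10) = -240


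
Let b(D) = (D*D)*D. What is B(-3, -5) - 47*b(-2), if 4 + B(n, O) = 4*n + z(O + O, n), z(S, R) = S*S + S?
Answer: 450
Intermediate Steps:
z(S, R) = S + S² (z(S, R) = S² + S = S + S²)
B(n, O) = -4 + 4*n + 2*O*(1 + 2*O) (B(n, O) = -4 + (4*n + (O + O)*(1 + (O + O))) = -4 + (4*n + (2*O)*(1 + 2*O)) = -4 + (4*n + 2*O*(1 + 2*O)) = -4 + 4*n + 2*O*(1 + 2*O))
b(D) = D³ (b(D) = D²*D = D³)
B(-3, -5) - 47*b(-2) = (-4 + 4*(-3) + 2*(-5)*(1 + 2*(-5))) - 47*(-2)³ = (-4 - 12 + 2*(-5)*(1 - 10)) - 47*(-8) = (-4 - 12 + 2*(-5)*(-9)) + 376 = (-4 - 12 + 90) + 376 = 74 + 376 = 450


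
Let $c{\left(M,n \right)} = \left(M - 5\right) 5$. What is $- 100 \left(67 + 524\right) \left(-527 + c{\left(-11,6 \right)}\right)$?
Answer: $35873700$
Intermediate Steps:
$c{\left(M,n \right)} = -25 + 5 M$ ($c{\left(M,n \right)} = \left(-5 + M\right) 5 = -25 + 5 M$)
$- 100 \left(67 + 524\right) \left(-527 + c{\left(-11,6 \right)}\right) = - 100 \left(67 + 524\right) \left(-527 + \left(-25 + 5 \left(-11\right)\right)\right) = - 100 \cdot 591 \left(-527 - 80\right) = - 100 \cdot 591 \left(-607\right) = \left(-100\right) \left(-358737\right) = 35873700$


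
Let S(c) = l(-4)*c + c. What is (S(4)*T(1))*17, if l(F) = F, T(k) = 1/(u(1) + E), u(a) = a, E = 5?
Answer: -34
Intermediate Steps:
T(k) = ⅙ (T(k) = 1/(1 + 5) = 1/6 = ⅙)
S(c) = -3*c (S(c) = -4*c + c = -3*c)
(S(4)*T(1))*17 = (-3*4*(⅙))*17 = -12*⅙*17 = -2*17 = -34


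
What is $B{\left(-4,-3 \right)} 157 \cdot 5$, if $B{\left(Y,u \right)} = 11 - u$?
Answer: $10990$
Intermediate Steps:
$B{\left(-4,-3 \right)} 157 \cdot 5 = \left(11 - -3\right) 157 \cdot 5 = \left(11 + 3\right) 157 \cdot 5 = 14 \cdot 157 \cdot 5 = 2198 \cdot 5 = 10990$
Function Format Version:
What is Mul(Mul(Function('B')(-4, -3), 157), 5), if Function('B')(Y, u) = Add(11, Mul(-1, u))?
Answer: 10990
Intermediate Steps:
Mul(Mul(Function('B')(-4, -3), 157), 5) = Mul(Mul(Add(11, Mul(-1, -3)), 157), 5) = Mul(Mul(Add(11, 3), 157), 5) = Mul(Mul(14, 157), 5) = Mul(2198, 5) = 10990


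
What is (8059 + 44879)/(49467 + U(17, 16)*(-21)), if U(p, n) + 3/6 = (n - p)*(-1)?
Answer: 35292/32971 ≈ 1.0704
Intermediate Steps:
U(p, n) = -½ + p - n (U(p, n) = -½ + (n - p)*(-1) = -½ + (p - n) = -½ + p - n)
(8059 + 44879)/(49467 + U(17, 16)*(-21)) = (8059 + 44879)/(49467 + (-½ + 17 - 1*16)*(-21)) = 52938/(49467 + (-½ + 17 - 16)*(-21)) = 52938/(49467 + (½)*(-21)) = 52938/(49467 - 21/2) = 52938/(98913/2) = 52938*(2/98913) = 35292/32971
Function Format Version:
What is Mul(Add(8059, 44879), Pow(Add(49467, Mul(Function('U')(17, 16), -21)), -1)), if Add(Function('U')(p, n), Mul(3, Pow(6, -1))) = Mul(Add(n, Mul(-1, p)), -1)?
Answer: Rational(35292, 32971) ≈ 1.0704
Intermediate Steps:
Function('U')(p, n) = Add(Rational(-1, 2), p, Mul(-1, n)) (Function('U')(p, n) = Add(Rational(-1, 2), Mul(Add(n, Mul(-1, p)), -1)) = Add(Rational(-1, 2), Add(p, Mul(-1, n))) = Add(Rational(-1, 2), p, Mul(-1, n)))
Mul(Add(8059, 44879), Pow(Add(49467, Mul(Function('U')(17, 16), -21)), -1)) = Mul(Add(8059, 44879), Pow(Add(49467, Mul(Add(Rational(-1, 2), 17, Mul(-1, 16)), -21)), -1)) = Mul(52938, Pow(Add(49467, Mul(Add(Rational(-1, 2), 17, -16), -21)), -1)) = Mul(52938, Pow(Add(49467, Mul(Rational(1, 2), -21)), -1)) = Mul(52938, Pow(Add(49467, Rational(-21, 2)), -1)) = Mul(52938, Pow(Rational(98913, 2), -1)) = Mul(52938, Rational(2, 98913)) = Rational(35292, 32971)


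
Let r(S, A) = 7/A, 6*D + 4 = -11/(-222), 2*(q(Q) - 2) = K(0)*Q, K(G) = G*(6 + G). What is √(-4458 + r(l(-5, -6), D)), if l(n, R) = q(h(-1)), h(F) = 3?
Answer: I*√3436954230/877 ≈ 66.848*I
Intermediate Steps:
q(Q) = 2 (q(Q) = 2 + ((0*(6 + 0))*Q)/2 = 2 + ((0*6)*Q)/2 = 2 + (0*Q)/2 = 2 + (½)*0 = 2 + 0 = 2)
l(n, R) = 2
D = -877/1332 (D = -⅔ + (-11/(-222))/6 = -⅔ + (-11*(-1/222))/6 = -⅔ + (⅙)*(11/222) = -⅔ + 11/1332 = -877/1332 ≈ -0.65841)
√(-4458 + r(l(-5, -6), D)) = √(-4458 + 7/(-877/1332)) = √(-4458 + 7*(-1332/877)) = √(-4458 - 9324/877) = √(-3918990/877) = I*√3436954230/877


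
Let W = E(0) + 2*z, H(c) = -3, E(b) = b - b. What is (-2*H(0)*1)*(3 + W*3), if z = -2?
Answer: -54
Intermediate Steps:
E(b) = 0
W = -4 (W = 0 + 2*(-2) = 0 - 4 = -4)
(-2*H(0)*1)*(3 + W*3) = (-2*(-3)*1)*(3 - 4*3) = (6*1)*(3 - 12) = 6*(-9) = -54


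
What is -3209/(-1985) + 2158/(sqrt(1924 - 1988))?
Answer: 3209/1985 - 1079*I/4 ≈ 1.6166 - 269.75*I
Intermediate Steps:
-3209/(-1985) + 2158/(sqrt(1924 - 1988)) = -3209*(-1/1985) + 2158/(sqrt(-64)) = 3209/1985 + 2158/((8*I)) = 3209/1985 + 2158*(-I/8) = 3209/1985 - 1079*I/4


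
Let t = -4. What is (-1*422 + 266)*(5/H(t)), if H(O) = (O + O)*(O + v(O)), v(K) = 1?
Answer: -65/2 ≈ -32.500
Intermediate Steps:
H(O) = 2*O*(1 + O) (H(O) = (O + O)*(O + 1) = (2*O)*(1 + O) = 2*O*(1 + O))
(-1*422 + 266)*(5/H(t)) = (-1*422 + 266)*(5/((2*(-4)*(1 - 4)))) = (-422 + 266)*(5/((2*(-4)*(-3)))) = -780/24 = -156*5/24 = -65/2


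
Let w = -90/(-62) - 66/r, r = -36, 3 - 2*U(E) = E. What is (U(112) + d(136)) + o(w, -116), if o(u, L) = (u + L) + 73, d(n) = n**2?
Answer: 1711366/93 ≈ 18402.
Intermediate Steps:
U(E) = 3/2 - E/2
w = 611/186 (w = -90/(-62) - 66/(-36) = -90*(-1/62) - 66*(-1/36) = 45/31 + 11/6 = 611/186 ≈ 3.2849)
o(u, L) = 73 + L + u (o(u, L) = (L + u) + 73 = 73 + L + u)
(U(112) + d(136)) + o(w, -116) = ((3/2 - 1/2*112) + 136**2) + (73 - 116 + 611/186) = ((3/2 - 56) + 18496) - 7387/186 = (-109/2 + 18496) - 7387/186 = 36883/2 - 7387/186 = 1711366/93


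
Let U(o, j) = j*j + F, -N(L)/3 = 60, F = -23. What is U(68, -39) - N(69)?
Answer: 1678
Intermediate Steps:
N(L) = -180 (N(L) = -3*60 = -180)
U(o, j) = -23 + j² (U(o, j) = j*j - 23 = j² - 23 = -23 + j²)
U(68, -39) - N(69) = (-23 + (-39)²) - 1*(-180) = (-23 + 1521) + 180 = 1498 + 180 = 1678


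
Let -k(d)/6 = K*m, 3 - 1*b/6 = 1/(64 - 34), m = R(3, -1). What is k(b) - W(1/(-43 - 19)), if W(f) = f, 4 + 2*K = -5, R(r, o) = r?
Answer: 5023/62 ≈ 81.016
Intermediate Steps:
m = 3
K = -9/2 (K = -2 + (1/2)*(-5) = -2 - 5/2 = -9/2 ≈ -4.5000)
b = 89/5 (b = 18 - 6/(64 - 34) = 18 - 6/30 = 18 - 6*1/30 = 18 - 1/5 = 89/5 ≈ 17.800)
k(d) = 81 (k(d) = -(-27)*3 = -6*(-27/2) = 81)
k(b) - W(1/(-43 - 19)) = 81 - 1/(-43 - 19) = 81 - 1/(-62) = 81 - 1*(-1/62) = 81 + 1/62 = 5023/62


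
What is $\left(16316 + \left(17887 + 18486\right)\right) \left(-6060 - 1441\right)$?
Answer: $-395220189$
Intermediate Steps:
$\left(16316 + \left(17887 + 18486\right)\right) \left(-6060 - 1441\right) = \left(16316 + 36373\right) \left(-7501\right) = 52689 \left(-7501\right) = -395220189$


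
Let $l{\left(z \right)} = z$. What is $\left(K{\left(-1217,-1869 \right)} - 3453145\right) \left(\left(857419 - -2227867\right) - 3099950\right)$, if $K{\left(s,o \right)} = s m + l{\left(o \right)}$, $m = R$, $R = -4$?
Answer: $50592940944$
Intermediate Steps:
$m = -4$
$K{\left(s,o \right)} = o - 4 s$ ($K{\left(s,o \right)} = s \left(-4\right) + o = - 4 s + o = o - 4 s$)
$\left(K{\left(-1217,-1869 \right)} - 3453145\right) \left(\left(857419 - -2227867\right) - 3099950\right) = \left(\left(-1869 - -4868\right) - 3453145\right) \left(\left(857419 - -2227867\right) - 3099950\right) = \left(\left(-1869 + 4868\right) - 3453145\right) \left(\left(857419 + 2227867\right) - 3099950\right) = \left(2999 - 3453145\right) \left(3085286 - 3099950\right) = \left(-3450146\right) \left(-14664\right) = 50592940944$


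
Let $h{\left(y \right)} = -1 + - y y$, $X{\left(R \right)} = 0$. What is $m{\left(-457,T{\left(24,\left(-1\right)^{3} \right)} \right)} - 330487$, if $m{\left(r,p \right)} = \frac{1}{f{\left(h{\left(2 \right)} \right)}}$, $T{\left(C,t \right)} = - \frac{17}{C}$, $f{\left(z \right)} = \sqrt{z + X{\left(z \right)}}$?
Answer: $-330487 - \frac{i \sqrt{5}}{5} \approx -3.3049 \cdot 10^{5} - 0.44721 i$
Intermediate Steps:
$h{\left(y \right)} = -1 - y^{2}$
$f{\left(z \right)} = \sqrt{z}$ ($f{\left(z \right)} = \sqrt{z + 0} = \sqrt{z}$)
$m{\left(r,p \right)} = - \frac{i \sqrt{5}}{5}$ ($m{\left(r,p \right)} = \frac{1}{\sqrt{-1 - 2^{2}}} = \frac{1}{\sqrt{-1 - 4}} = \frac{1}{\sqrt{-5}} = \frac{1}{i \sqrt{5}} = - \frac{i \sqrt{5}}{5}$)
$m{\left(-457,T{\left(24,\left(-1\right)^{3} \right)} \right)} - 330487 = - \frac{i \sqrt{5}}{5} - 330487 = -330487 - \frac{i \sqrt{5}}{5}$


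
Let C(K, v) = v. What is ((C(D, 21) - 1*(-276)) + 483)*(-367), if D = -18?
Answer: -286260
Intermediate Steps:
((C(D, 21) - 1*(-276)) + 483)*(-367) = ((21 - 1*(-276)) + 483)*(-367) = ((21 + 276) + 483)*(-367) = (297 + 483)*(-367) = 780*(-367) = -286260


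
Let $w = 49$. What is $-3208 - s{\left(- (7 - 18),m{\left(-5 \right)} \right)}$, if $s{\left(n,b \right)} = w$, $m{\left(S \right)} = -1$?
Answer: $-3257$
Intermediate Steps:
$s{\left(n,b \right)} = 49$
$-3208 - s{\left(- (7 - 18),m{\left(-5 \right)} \right)} = -3208 - 49 = -3257$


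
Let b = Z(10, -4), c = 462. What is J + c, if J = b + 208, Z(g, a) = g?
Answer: 680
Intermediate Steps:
b = 10
J = 218 (J = 10 + 208 = 218)
J + c = 218 + 462 = 680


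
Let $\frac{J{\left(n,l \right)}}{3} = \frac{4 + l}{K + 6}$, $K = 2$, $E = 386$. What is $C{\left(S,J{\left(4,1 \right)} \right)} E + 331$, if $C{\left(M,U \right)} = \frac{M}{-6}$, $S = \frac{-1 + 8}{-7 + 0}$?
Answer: $\frac{1186}{3} \approx 395.33$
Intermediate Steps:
$S = -1$ ($S = \frac{7}{-7} = 7 \left(- \frac{1}{7}\right) = -1$)
$J{\left(n,l \right)} = \frac{3}{2} + \frac{3 l}{8}$ ($J{\left(n,l \right)} = 3 \frac{4 + l}{2 + 6} = 3 \frac{4 + l}{8} = 3 \left(4 + l\right) \frac{1}{8} = 3 \left(\frac{1}{2} + \frac{l}{8}\right) = \frac{3}{2} + \frac{3 l}{8}$)
$C{\left(M,U \right)} = - \frac{M}{6}$ ($C{\left(M,U \right)} = M \left(- \frac{1}{6}\right) = - \frac{M}{6}$)
$C{\left(S,J{\left(4,1 \right)} \right)} E + 331 = \left(- \frac{1}{6}\right) \left(-1\right) 386 + 331 = \frac{1}{6} \cdot 386 + 331 = \frac{193}{3} + 331 = \frac{1186}{3}$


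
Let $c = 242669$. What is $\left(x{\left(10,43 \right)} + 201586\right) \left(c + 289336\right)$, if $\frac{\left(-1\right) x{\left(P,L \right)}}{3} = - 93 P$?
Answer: $108729053880$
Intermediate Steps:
$x{\left(P,L \right)} = 279 P$ ($x{\left(P,L \right)} = - 3 \left(- 93 P\right) = 279 P$)
$\left(x{\left(10,43 \right)} + 201586\right) \left(c + 289336\right) = \left(279 \cdot 10 + 201586\right) \left(242669 + 289336\right) = \left(2790 + 201586\right) 532005 = 204376 \cdot 532005 = 108729053880$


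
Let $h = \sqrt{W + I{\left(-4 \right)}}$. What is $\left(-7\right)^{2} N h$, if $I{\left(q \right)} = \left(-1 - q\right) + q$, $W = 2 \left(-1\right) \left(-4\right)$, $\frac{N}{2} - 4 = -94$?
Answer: $- 8820 \sqrt{7} \approx -23336.0$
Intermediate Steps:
$N = -180$ ($N = 8 + 2 \left(-94\right) = 8 - 188 = -180$)
$W = 8$ ($W = \left(-2\right) \left(-4\right) = 8$)
$I{\left(q \right)} = -1$
$h = \sqrt{7}$ ($h = \sqrt{8 - 1} = \sqrt{7} \approx 2.6458$)
$\left(-7\right)^{2} N h = \left(-7\right)^{2} \left(-180\right) \sqrt{7} = 49 \left(-180\right) \sqrt{7} = - 8820 \sqrt{7}$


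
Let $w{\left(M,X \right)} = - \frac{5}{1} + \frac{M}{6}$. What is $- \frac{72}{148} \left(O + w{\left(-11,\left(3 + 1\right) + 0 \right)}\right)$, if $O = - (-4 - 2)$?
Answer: $\frac{15}{37} \approx 0.40541$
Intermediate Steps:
$w{\left(M,X \right)} = -5 + \frac{M}{6}$ ($w{\left(M,X \right)} = \left(-5\right) 1 + M \frac{1}{6} = -5 + \frac{M}{6}$)
$O = 6$ ($O = \left(-1\right) \left(-6\right) = 6$)
$- \frac{72}{148} \left(O + w{\left(-11,\left(3 + 1\right) + 0 \right)}\right) = - \frac{72}{148} \left(6 + \left(-5 + \frac{1}{6} \left(-11\right)\right)\right) = \left(-72\right) \frac{1}{148} \left(6 - \frac{41}{6}\right) = - \frac{18 \left(6 - \frac{41}{6}\right)}{37} = \left(- \frac{18}{37}\right) \left(- \frac{5}{6}\right) = \frac{15}{37}$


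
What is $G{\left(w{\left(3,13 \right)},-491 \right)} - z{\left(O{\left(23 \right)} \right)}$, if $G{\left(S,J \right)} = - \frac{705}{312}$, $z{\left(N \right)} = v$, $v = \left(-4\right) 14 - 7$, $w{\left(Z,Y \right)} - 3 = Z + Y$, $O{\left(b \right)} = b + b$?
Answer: $\frac{6317}{104} \approx 60.74$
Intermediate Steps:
$O{\left(b \right)} = 2 b$
$w{\left(Z,Y \right)} = 3 + Y + Z$ ($w{\left(Z,Y \right)} = 3 + \left(Z + Y\right) = 3 + \left(Y + Z\right) = 3 + Y + Z$)
$v = -63$ ($v = -56 - 7 = -63$)
$z{\left(N \right)} = -63$
$G{\left(S,J \right)} = - \frac{235}{104}$ ($G{\left(S,J \right)} = \left(-705\right) \frac{1}{312} = - \frac{235}{104}$)
$G{\left(w{\left(3,13 \right)},-491 \right)} - z{\left(O{\left(23 \right)} \right)} = - \frac{235}{104} - -63 = - \frac{235}{104} + 63 = \frac{6317}{104}$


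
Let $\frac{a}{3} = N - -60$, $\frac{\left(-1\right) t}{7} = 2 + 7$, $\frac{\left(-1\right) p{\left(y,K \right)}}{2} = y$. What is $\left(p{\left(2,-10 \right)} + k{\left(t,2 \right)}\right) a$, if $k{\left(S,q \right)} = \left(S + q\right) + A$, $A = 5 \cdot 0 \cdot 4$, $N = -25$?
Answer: $-6825$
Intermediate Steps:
$A = 0$ ($A = 0 \cdot 4 = 0$)
$p{\left(y,K \right)} = - 2 y$
$t = -63$ ($t = - 7 \left(2 + 7\right) = \left(-7\right) 9 = -63$)
$k{\left(S,q \right)} = S + q$ ($k{\left(S,q \right)} = \left(S + q\right) + 0 = S + q$)
$a = 105$ ($a = 3 \left(-25 - -60\right) = 3 \left(-25 + 60\right) = 3 \cdot 35 = 105$)
$\left(p{\left(2,-10 \right)} + k{\left(t,2 \right)}\right) a = \left(\left(-2\right) 2 + \left(-63 + 2\right)\right) 105 = \left(-4 - 61\right) 105 = \left(-65\right) 105 = -6825$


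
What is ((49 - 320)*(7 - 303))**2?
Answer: 6434606656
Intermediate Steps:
((49 - 320)*(7 - 303))**2 = (-271*(-296))**2 = 80216**2 = 6434606656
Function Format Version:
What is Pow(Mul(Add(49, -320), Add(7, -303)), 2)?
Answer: 6434606656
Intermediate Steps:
Pow(Mul(Add(49, -320), Add(7, -303)), 2) = Pow(Mul(-271, -296), 2) = Pow(80216, 2) = 6434606656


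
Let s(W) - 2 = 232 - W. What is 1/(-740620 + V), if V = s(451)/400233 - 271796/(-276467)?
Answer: -110651216811/81950395472827691 ≈ -1.3502e-6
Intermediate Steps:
s(W) = 234 - W (s(W) = 2 + (232 - W) = 234 - W)
V = 108721735129/110651216811 (V = (234 - 1*451)/400233 - 271796/(-276467) = (234 - 451)*(1/400233) - 271796*(-1/276467) = -217*1/400233 + 271796/276467 = -217/400233 + 271796/276467 = 108721735129/110651216811 ≈ 0.98256)
1/(-740620 + V) = 1/(-740620 + 108721735129/110651216811) = 1/(-81950395472827691/110651216811) = -110651216811/81950395472827691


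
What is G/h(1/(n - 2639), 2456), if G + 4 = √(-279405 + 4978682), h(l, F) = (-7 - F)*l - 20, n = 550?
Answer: 8356/39317 - 22979*√38837/39317 ≈ -114.97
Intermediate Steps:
h(l, F) = -20 + l*(-7 - F) (h(l, F) = l*(-7 - F) - 20 = -20 + l*(-7 - F))
G = -4 + 11*√38837 (G = -4 + √(-279405 + 4978682) = -4 + √4699277 = -4 + 11*√38837 ≈ 2163.8)
G/h(1/(n - 2639), 2456) = (-4 + 11*√38837)/(-20 - 7/(550 - 2639) - 1*2456/(550 - 2639)) = (-4 + 11*√38837)/(-20 - 7/(-2089) - 1*2456/(-2089)) = (-4 + 11*√38837)/(-20 - 7*(-1/2089) - 1*2456*(-1/2089)) = (-4 + 11*√38837)/(-20 + 7/2089 + 2456/2089) = (-4 + 11*√38837)/(-39317/2089) = (-4 + 11*√38837)*(-2089/39317) = 8356/39317 - 22979*√38837/39317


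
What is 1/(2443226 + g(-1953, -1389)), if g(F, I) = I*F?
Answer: 1/5155943 ≈ 1.9395e-7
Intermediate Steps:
g(F, I) = F*I
1/(2443226 + g(-1953, -1389)) = 1/(2443226 - 1953*(-1389)) = 1/(2443226 + 2712717) = 1/5155943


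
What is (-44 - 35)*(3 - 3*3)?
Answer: 474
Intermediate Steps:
(-44 - 35)*(3 - 3*3) = -79*(3 - 9) = -79*(-6) = 474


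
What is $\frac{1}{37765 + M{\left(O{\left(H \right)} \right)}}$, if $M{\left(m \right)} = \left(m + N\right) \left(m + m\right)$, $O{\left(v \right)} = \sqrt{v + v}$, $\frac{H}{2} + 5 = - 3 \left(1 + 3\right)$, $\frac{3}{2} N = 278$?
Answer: $- \frac{3 i}{- 112887 i + 2224 \sqrt{17}} \approx 2.6401 \cdot 10^{-5} - 2.1446 \cdot 10^{-6} i$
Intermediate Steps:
$N = \frac{556}{3}$ ($N = \frac{2}{3} \cdot 278 = \frac{556}{3} \approx 185.33$)
$H = -34$ ($H = -10 + 2 \left(- 3 \left(1 + 3\right)\right) = -10 + 2 \left(\left(-3\right) 4\right) = -10 + 2 \left(-12\right) = -10 - 24 = -34$)
$O{\left(v \right)} = \sqrt{2} \sqrt{v}$ ($O{\left(v \right)} = \sqrt{2 v} = \sqrt{2} \sqrt{v}$)
$M{\left(m \right)} = 2 m \left(\frac{556}{3} + m\right)$ ($M{\left(m \right)} = \left(m + \frac{556}{3}\right) \left(m + m\right) = \left(\frac{556}{3} + m\right) 2 m = 2 m \left(\frac{556}{3} + m\right)$)
$\frac{1}{37765 + M{\left(O{\left(H \right)} \right)}} = \frac{1}{37765 + \frac{2 \sqrt{2} \sqrt{-34} \left(556 + 3 \sqrt{2} \sqrt{-34}\right)}{3}} = \frac{1}{37765 + \frac{2 \sqrt{2} i \sqrt{34} \left(556 + 3 \sqrt{2} i \sqrt{34}\right)}{3}} = \frac{1}{37765 + \frac{2 \cdot 2 i \sqrt{17} \left(556 + 3 \cdot 2 i \sqrt{17}\right)}{3}} = \frac{1}{37765 + \frac{2 \cdot 2 i \sqrt{17} \left(556 + 6 i \sqrt{17}\right)}{3}} = \frac{1}{37765 + \frac{4 i \sqrt{17} \left(556 + 6 i \sqrt{17}\right)}{3}}$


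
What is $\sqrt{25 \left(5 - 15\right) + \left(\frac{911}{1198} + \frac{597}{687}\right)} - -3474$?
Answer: $3474 + \frac{i \sqrt{18693246605818}}{274342} \approx 3474.0 + 15.76 i$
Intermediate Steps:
$\sqrt{25 \left(5 - 15\right) + \left(\frac{911}{1198} + \frac{597}{687}\right)} - -3474 = \sqrt{25 \left(-10\right) + \left(911 \cdot \frac{1}{1198} + 597 \cdot \frac{1}{687}\right)} + 3474 = \sqrt{-250 + \left(\frac{911}{1198} + \frac{199}{229}\right)} + 3474 = \sqrt{-250 + \frac{447021}{274342}} + 3474 = \sqrt{- \frac{68138479}{274342}} + 3474 = \frac{i \sqrt{18693246605818}}{274342} + 3474 = 3474 + \frac{i \sqrt{18693246605818}}{274342}$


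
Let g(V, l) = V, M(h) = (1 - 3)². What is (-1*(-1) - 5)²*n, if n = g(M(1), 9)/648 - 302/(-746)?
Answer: 198680/30213 ≈ 6.5760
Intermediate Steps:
M(h) = 4 (M(h) = (-2)² = 4)
n = 24835/60426 (n = 4/648 - 302/(-746) = 4*(1/648) - 302*(-1/746) = 1/162 + 151/373 = 24835/60426 ≈ 0.41100)
(-1*(-1) - 5)²*n = (-1*(-1) - 5)²*(24835/60426) = (1 - 5)²*(24835/60426) = (-4)²*(24835/60426) = 16*(24835/60426) = 198680/30213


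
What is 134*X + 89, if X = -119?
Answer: -15857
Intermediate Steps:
134*X + 89 = 134*(-119) + 89 = -15946 + 89 = -15857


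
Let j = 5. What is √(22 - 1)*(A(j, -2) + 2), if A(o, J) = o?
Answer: 7*√21 ≈ 32.078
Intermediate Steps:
√(22 - 1)*(A(j, -2) + 2) = √(22 - 1)*(5 + 2) = √21*7 = 7*√21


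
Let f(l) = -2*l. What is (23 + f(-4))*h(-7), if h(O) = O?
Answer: -217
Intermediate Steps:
(23 + f(-4))*h(-7) = (23 - 2*(-4))*(-7) = (23 + 8)*(-7) = 31*(-7) = -217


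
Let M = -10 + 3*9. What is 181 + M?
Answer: 198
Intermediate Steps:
M = 17 (M = -10 + 27 = 17)
181 + M = 181 + 17 = 198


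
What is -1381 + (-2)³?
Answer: -1389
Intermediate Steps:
-1381 + (-2)³ = -1381 - 8 = -1389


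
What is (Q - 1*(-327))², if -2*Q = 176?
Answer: 57121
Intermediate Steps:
Q = -88 (Q = -½*176 = -88)
(Q - 1*(-327))² = (-88 - 1*(-327))² = (-88 + 327)² = 239² = 57121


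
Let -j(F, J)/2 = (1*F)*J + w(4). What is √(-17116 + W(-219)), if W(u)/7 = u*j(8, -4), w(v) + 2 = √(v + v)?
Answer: 2*√(-30340 + 1533*√2) ≈ 335.69*I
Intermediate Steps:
w(v) = -2 + √2*√v (w(v) = -2 + √(v + v) = -2 + √(2*v) = -2 + √2*√v)
j(F, J) = 4 - 4*√2 - 2*F*J (j(F, J) = -2*((1*F)*J + (-2 + √2*√4)) = -2*(F*J + (-2 + √2*2)) = -2*(F*J + (-2 + 2*√2)) = -2*(-2 + 2*√2 + F*J) = 4 - 4*√2 - 2*F*J)
W(u) = 7*u*(68 - 4*√2) (W(u) = 7*(u*(4 - 4*√2 - 2*8*(-4))) = 7*(u*(4 - 4*√2 + 64)) = 7*(u*(68 - 4*√2)) = 7*u*(68 - 4*√2))
√(-17116 + W(-219)) = √(-17116 + 28*(-219)*(17 - √2)) = √(-17116 + (-104244 + 6132*√2)) = √(-121360 + 6132*√2)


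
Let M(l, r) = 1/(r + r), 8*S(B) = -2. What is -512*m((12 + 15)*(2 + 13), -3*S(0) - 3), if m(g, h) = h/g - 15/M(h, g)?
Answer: 279936128/45 ≈ 6.2208e+6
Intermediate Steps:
S(B) = -1/4 (S(B) = (1/8)*(-2) = -1/4)
M(l, r) = 1/(2*r)
m(g, h) = -30*g + h/g (m(g, h) = h/g - 15*2*g = h/g - 30*g = -30*g + h/g)
-512*m((12 + 15)*(2 + 13), -3*S(0) - 3) = -512*(-30*(12 + 15)*(2 + 13) + (-3*(-1/4) - 3)/(((12 + 15)*(2 + 13)))) = -512*(-810*15 + (3/4 - 3)/((27*15))) = -512*(-30*405 - 9/4/405) = -512*(-12150 - 9/4*1/405) = -512*(-12150 - 1/180) = -512*(-2187001/180) = 279936128/45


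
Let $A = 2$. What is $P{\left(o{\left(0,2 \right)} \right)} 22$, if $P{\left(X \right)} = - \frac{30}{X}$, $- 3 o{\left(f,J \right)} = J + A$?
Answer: $495$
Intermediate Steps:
$o{\left(f,J \right)} = - \frac{2}{3} - \frac{J}{3}$ ($o{\left(f,J \right)} = - \frac{J + 2}{3} = - \frac{2 + J}{3} = - \frac{2}{3} - \frac{J}{3}$)
$P{\left(o{\left(0,2 \right)} \right)} 22 = - \frac{30}{- \frac{2}{3} - \frac{2}{3}} \cdot 22 = - \frac{30}{- \frac{4}{3}} \cdot 22 = \left(-30\right) \left(- \frac{3}{4}\right) 22 = \frac{45}{2} \cdot 22 = 495$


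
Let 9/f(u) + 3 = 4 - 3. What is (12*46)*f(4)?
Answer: -2484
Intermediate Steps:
f(u) = -9/2 (f(u) = 9/(-3 + (4 - 3)) = 9/(-3 + 1) = 9/(-2) = 9*(-½) = -9/2)
(12*46)*f(4) = (12*46)*(-9/2) = 552*(-9/2) = -2484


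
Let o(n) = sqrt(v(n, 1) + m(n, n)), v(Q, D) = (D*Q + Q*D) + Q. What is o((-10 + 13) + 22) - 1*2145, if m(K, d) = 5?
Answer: -2145 + 4*sqrt(5) ≈ -2136.1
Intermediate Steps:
v(Q, D) = Q + 2*D*Q (v(Q, D) = (D*Q + D*Q) + Q = 2*D*Q + Q = Q + 2*D*Q)
o(n) = sqrt(5 + 3*n) (o(n) = sqrt(n*(1 + 2*1) + 5) = sqrt(n*(1 + 2) + 5) = sqrt(n*3 + 5) = sqrt(3*n + 5) = sqrt(5 + 3*n))
o((-10 + 13) + 22) - 1*2145 = sqrt(5 + 3*((-10 + 13) + 22)) - 1*2145 = sqrt(5 + 3*(3 + 22)) - 2145 = sqrt(5 + 3*25) - 2145 = sqrt(5 + 75) - 2145 = sqrt(80) - 2145 = 4*sqrt(5) - 2145 = -2145 + 4*sqrt(5)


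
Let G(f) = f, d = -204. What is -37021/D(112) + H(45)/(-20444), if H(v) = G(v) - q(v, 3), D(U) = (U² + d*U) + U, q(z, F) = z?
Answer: 37021/10192 ≈ 3.6324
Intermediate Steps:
D(U) = U² - 203*U (D(U) = (U² - 204*U) + U = U² - 203*U)
H(v) = 0 (H(v) = v - v = 0)
-37021/D(112) + H(45)/(-20444) = -37021*1/(112*(-203 + 112)) + 0/(-20444) = -37021/(112*(-91)) + 0*(-1/20444) = -37021/(-10192) + 0 = -37021*(-1/10192) + 0 = 37021/10192 + 0 = 37021/10192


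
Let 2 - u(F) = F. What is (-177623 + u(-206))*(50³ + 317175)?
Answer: -78448477625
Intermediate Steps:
u(F) = 2 - F
(-177623 + u(-206))*(50³ + 317175) = (-177623 + (2 - 1*(-206)))*(50³ + 317175) = (-177623 + (2 + 206))*(125000 + 317175) = (-177623 + 208)*442175 = -177415*442175 = -78448477625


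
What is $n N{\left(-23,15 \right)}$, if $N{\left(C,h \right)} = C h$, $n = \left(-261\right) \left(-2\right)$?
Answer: $-180090$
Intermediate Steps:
$n = 522$
$n N{\left(-23,15 \right)} = 522 \left(\left(-23\right) 15\right) = 522 \left(-345\right) = -180090$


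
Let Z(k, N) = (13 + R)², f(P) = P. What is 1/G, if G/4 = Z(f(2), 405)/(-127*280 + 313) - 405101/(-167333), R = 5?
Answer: 1965995417/18965838740 ≈ 0.10366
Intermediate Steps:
Z(k, N) = 324 (Z(k, N) = (13 + 5)² = 18² = 324)
G = 18965838740/1965995417 (G = 4*(324/(-127*280 + 313) - 405101/(-167333)) = 4*(324/(-35560 + 313) - 405101*(-1/167333)) = 4*(324/(-35247) + 405101/167333) = 4*(324*(-1/35247) + 405101/167333) = 4*(-108/11749 + 405101/167333) = 4*(4741459685/1965995417) = 18965838740/1965995417 ≈ 9.6469)
1/G = 1/(18965838740/1965995417) = 1965995417/18965838740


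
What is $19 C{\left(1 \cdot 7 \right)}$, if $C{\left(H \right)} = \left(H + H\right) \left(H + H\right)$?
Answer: $3724$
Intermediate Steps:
$C{\left(H \right)} = 4 H^{2}$ ($C{\left(H \right)} = 2 H 2 H = 4 H^{2}$)
$19 C{\left(1 \cdot 7 \right)} = 19 \cdot 4 \left(1 \cdot 7\right)^{2} = 19 \cdot 4 \cdot 7^{2} = 19 \cdot 4 \cdot 49 = 19 \cdot 196 = 3724$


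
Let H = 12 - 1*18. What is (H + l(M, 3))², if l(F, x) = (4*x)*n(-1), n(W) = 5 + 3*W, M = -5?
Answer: 324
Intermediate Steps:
H = -6 (H = 12 - 18 = -6)
l(F, x) = 8*x (l(F, x) = (4*x)*(5 + 3*(-1)) = (4*x)*(5 - 3) = (4*x)*2 = 8*x)
(H + l(M, 3))² = (-6 + 8*3)² = (-6 + 24)² = 18² = 324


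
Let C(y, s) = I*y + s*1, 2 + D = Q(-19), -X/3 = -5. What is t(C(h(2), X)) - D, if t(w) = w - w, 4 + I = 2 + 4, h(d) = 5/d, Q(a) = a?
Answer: 21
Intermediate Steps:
I = 2 (I = -4 + (2 + 4) = -4 + 6 = 2)
X = 15 (X = -3*(-5) = 15)
D = -21 (D = -2 - 19 = -21)
C(y, s) = s + 2*y (C(y, s) = 2*y + s*1 = 2*y + s = s + 2*y)
t(w) = 0
t(C(h(2), X)) - D = 0 - 1*(-21) = 0 + 21 = 21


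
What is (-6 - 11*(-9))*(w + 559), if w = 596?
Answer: 107415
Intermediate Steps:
(-6 - 11*(-9))*(w + 559) = (-6 - 11*(-9))*(596 + 559) = (-6 + 99)*1155 = 93*1155 = 107415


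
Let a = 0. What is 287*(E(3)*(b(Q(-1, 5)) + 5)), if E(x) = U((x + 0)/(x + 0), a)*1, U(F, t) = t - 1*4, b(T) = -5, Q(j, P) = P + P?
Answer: 0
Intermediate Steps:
Q(j, P) = 2*P
U(F, t) = -4 + t (U(F, t) = t - 4 = -4 + t)
E(x) = -4 (E(x) = (-4 + 0)*1 = -4*1 = -4)
287*(E(3)*(b(Q(-1, 5)) + 5)) = 287*(-4*(-5 + 5)) = 287*(-4*0) = 287*0 = 0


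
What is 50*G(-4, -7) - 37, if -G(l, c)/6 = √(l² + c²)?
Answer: -37 - 300*√65 ≈ -2455.7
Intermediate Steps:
G(l, c) = -6*√(c² + l²) (G(l, c) = -6*√(l² + c²) = -6*√(c² + l²))
50*G(-4, -7) - 37 = 50*(-6*√((-7)² + (-4)²)) - 37 = 50*(-6*√(49 + 16)) - 37 = 50*(-6*√65) - 37 = -300*√65 - 37 = -37 - 300*√65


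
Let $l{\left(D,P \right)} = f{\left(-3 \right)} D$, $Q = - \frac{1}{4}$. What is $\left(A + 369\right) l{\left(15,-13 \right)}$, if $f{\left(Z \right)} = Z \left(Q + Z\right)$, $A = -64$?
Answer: $\frac{178425}{4} \approx 44606.0$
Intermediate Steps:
$Q = - \frac{1}{4}$ ($Q = \left(-1\right) \frac{1}{4} = - \frac{1}{4} \approx -0.25$)
$f{\left(Z \right)} = Z \left(- \frac{1}{4} + Z\right)$
$l{\left(D,P \right)} = \frac{39 D}{4}$ ($l{\left(D,P \right)} = - 3 \left(- \frac{1}{4} - 3\right) D = \left(-3\right) \left(- \frac{13}{4}\right) D = \frac{39 D}{4}$)
$\left(A + 369\right) l{\left(15,-13 \right)} = \left(-64 + 369\right) \frac{39}{4} \cdot 15 = 305 \cdot \frac{585}{4} = \frac{178425}{4}$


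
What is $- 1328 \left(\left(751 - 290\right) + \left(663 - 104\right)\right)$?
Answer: $-1354560$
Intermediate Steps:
$- 1328 \left(\left(751 - 290\right) + \left(663 - 104\right)\right) = - 1328 \left(\left(751 - 290\right) + 559\right) = - 1328 \left(461 + 559\right) = \left(-1328\right) 1020 = -1354560$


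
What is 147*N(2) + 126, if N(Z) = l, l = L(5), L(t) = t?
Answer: 861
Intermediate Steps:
l = 5
N(Z) = 5
147*N(2) + 126 = 147*5 + 126 = 735 + 126 = 861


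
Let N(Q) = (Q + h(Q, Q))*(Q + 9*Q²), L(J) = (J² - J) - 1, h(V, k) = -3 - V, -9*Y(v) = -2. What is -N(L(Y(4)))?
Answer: 8170/243 ≈ 33.621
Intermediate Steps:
Y(v) = 2/9 (Y(v) = -⅑*(-2) = 2/9)
L(J) = -1 + J² - J
N(Q) = -27*Q² - 3*Q (N(Q) = (Q + (-3 - Q))*(Q + 9*Q²) = -3*(Q + 9*Q²) = -27*Q² - 3*Q)
-N(L(Y(4))) = -3*(-1 + (2/9)² - 1*2/9)*(-1 - 9*(-1 + (2/9)² - 1*2/9)) = -3*(-1 + 4/81 - 2/9)*(-1 - 9*(-1 + 4/81 - 2/9)) = -3*(-95)*(-1 - 9*(-95/81))/81 = -3*(-95)*(-1 + 95/9)/81 = -3*(-95)*86/(81*9) = -1*(-8170/243) = 8170/243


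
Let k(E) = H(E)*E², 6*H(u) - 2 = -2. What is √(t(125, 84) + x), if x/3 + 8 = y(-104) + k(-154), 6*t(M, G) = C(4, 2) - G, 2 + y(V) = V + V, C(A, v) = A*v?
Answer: 20*I*√15/3 ≈ 25.82*I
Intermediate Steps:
H(u) = 0 (H(u) = ⅓ + (⅙)*(-2) = ⅓ - ⅓ = 0)
y(V) = -2 + 2*V (y(V) = -2 + (V + V) = -2 + 2*V)
k(E) = 0 (k(E) = 0*E² = 0)
t(M, G) = 4/3 - G/6 (t(M, G) = (4*2 - G)/6 = (8 - G)/6 = 4/3 - G/6)
x = -654 (x = -24 + 3*((-2 + 2*(-104)) + 0) = -24 + 3*((-2 - 208) + 0) = -24 + 3*(-210 + 0) = -24 + 3*(-210) = -24 - 630 = -654)
√(t(125, 84) + x) = √((4/3 - ⅙*84) - 654) = √((4/3 - 14) - 654) = √(-38/3 - 654) = √(-2000/3) = 20*I*√15/3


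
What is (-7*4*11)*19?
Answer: -5852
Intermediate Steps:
(-7*4*11)*19 = -28*11*19 = -308*19 = -5852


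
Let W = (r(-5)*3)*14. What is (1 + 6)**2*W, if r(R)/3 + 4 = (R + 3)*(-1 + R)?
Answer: 49392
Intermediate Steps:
r(R) = -12 + 3*(-1 + R)*(3 + R) (r(R) = -12 + 3*((R + 3)*(-1 + R)) = -12 + 3*((3 + R)*(-1 + R)) = -12 + 3*((-1 + R)*(3 + R)) = -12 + 3*(-1 + R)*(3 + R))
W = 1008 (W = ((-21 + 3*(-5)**2 + 6*(-5))*3)*14 = ((-21 + 3*25 - 30)*3)*14 = ((-21 + 75 - 30)*3)*14 = (24*3)*14 = 72*14 = 1008)
(1 + 6)**2*W = (1 + 6)**2*1008 = 7**2*1008 = 49*1008 = 49392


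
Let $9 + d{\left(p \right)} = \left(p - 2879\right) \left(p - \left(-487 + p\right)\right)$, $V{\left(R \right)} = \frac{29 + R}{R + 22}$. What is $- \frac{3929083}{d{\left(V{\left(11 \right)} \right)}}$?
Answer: $\frac{129659739}{46249226} \approx 2.8035$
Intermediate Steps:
$V{\left(R \right)} = \frac{29 + R}{22 + R}$
$d{\left(p \right)} = -1402082 + 487 p$ ($d{\left(p \right)} = -9 + \left(p - 2879\right) \left(p - \left(-487 + p\right)\right) = -9 + \left(-2879 + p\right) 487 = -9 + \left(-1402073 + 487 p\right) = -1402082 + 487 p$)
$- \frac{3929083}{d{\left(V{\left(11 \right)} \right)}} = - \frac{3929083}{-1402082 + 487 \frac{29 + 11}{22 + 11}} = - \frac{3929083}{-1402082 + 487 \cdot \frac{1}{33} \cdot 40} = - \frac{3929083}{-1402082 + 487 \cdot \frac{40}{33}} = - \frac{3929083}{-1402082 + \frac{19480}{33}} = - \frac{3929083}{- \frac{46249226}{33}} = \left(-3929083\right) \left(- \frac{33}{46249226}\right) = \frac{129659739}{46249226}$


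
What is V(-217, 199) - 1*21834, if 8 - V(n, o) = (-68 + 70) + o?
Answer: -22027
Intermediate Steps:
V(n, o) = 6 - o (V(n, o) = 8 - ((-68 + 70) + o) = 8 - (2 + o) = 8 + (-2 - o) = 6 - o)
V(-217, 199) - 1*21834 = (6 - 1*199) - 1*21834 = (6 - 199) - 21834 = -193 - 21834 = -22027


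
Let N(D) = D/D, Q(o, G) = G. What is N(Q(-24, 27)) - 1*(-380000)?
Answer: 380001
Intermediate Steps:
N(D) = 1
N(Q(-24, 27)) - 1*(-380000) = 1 - 1*(-380000) = 1 + 380000 = 380001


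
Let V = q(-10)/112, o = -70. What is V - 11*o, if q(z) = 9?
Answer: 86249/112 ≈ 770.08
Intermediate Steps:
V = 9/112 ≈ 0.080357
V - 11*o = 9/112 - 11*(-70) = 9/112 + 770 = 86249/112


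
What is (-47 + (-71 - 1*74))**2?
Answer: 36864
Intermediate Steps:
(-47 + (-71 - 1*74))**2 = (-47 + (-71 - 74))**2 = (-47 - 145)**2 = (-192)**2 = 36864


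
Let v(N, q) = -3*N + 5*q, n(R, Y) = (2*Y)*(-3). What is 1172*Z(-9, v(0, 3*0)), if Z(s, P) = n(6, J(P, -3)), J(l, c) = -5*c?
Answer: -105480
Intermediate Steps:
n(R, Y) = -6*Y
Z(s, P) = -90 (Z(s, P) = -(-30)*(-3) = -6*15 = -90)
1172*Z(-9, v(0, 3*0)) = 1172*(-90) = -105480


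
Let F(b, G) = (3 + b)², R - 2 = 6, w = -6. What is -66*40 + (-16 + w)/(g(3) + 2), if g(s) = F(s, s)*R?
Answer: -382811/145 ≈ -2640.1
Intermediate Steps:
R = 8 (R = 2 + 6 = 8)
g(s) = 8*(3 + s)² (g(s) = (3 + s)²*8 = 8*(3 + s)²)
-66*40 + (-16 + w)/(g(3) + 2) = -66*40 + (-16 - 6)/(8*(3 + 3)² + 2) = -2640 - 22/(8*6² + 2) = -2640 - 22/(8*36 + 2) = -2640 - 22/(288 + 2) = -2640 - 22/290 = -2640 - 22*1/290 = -2640 - 11/145 = -382811/145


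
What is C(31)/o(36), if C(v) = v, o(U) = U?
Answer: 31/36 ≈ 0.86111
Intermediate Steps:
C(31)/o(36) = 31/36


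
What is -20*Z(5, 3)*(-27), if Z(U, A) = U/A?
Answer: 900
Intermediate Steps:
-20*Z(5, 3)*(-27) = -100/3*(-27) = 900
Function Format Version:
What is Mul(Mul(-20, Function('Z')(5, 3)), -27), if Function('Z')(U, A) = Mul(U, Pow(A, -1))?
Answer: 900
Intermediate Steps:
Mul(Mul(-20, Function('Z')(5, 3)), -27) = Mul(Mul(-20, Mul(5, Pow(3, -1))), -27) = Mul(Mul(-20, Mul(5, Rational(1, 3))), -27) = Mul(Mul(-20, Rational(5, 3)), -27) = Mul(Rational(-100, 3), -27) = 900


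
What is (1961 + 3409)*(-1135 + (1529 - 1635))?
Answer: -6664170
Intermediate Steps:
(1961 + 3409)*(-1135 + (1529 - 1635)) = 5370*(-1135 - 106) = 5370*(-1241) = -6664170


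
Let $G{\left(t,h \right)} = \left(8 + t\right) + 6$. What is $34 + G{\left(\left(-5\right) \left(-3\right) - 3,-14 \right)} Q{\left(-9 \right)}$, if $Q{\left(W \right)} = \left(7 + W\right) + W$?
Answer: $-252$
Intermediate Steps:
$Q{\left(W \right)} = 7 + 2 W$
$G{\left(t,h \right)} = 14 + t$
$34 + G{\left(\left(-5\right) \left(-3\right) - 3,-14 \right)} Q{\left(-9 \right)} = 34 + \left(14 - -12\right) \left(7 + 2 \left(-9\right)\right) = 34 + \left(14 + \left(15 - 3\right)\right) \left(7 - 18\right) = 34 + \left(14 + 12\right) \left(-11\right) = 34 + 26 \left(-11\right) = 34 - 286 = -252$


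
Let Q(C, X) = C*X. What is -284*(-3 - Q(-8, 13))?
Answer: -28684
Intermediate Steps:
-284*(-3 - Q(-8, 13)) = -284*(-3 - (-8)*13) = -284*(-3 - 1*(-104)) = -284*(-3 + 104) = -284*101 = -28684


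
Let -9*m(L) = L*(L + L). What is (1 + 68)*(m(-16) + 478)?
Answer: 87170/3 ≈ 29057.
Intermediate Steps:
m(L) = -2*L²/9 (m(L) = -L*(L + L)/9 = -L*2*L/9 = -2*L²/9)
(1 + 68)*(m(-16) + 478) = (1 + 68)*(-2/9*(-16)² + 478) = 69*(-2/9*256 + 478) = 69*(-512/9 + 478) = 69*(3790/9) = 87170/3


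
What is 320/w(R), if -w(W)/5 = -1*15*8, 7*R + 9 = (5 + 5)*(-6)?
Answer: 8/15 ≈ 0.53333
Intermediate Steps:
R = -69/7 (R = -9/7 + ((5 + 5)*(-6))/7 = -9/7 + (10*(-6))/7 = -9/7 + (1/7)*(-60) = -9/7 - 60/7 = -69/7 ≈ -9.8571)
w(W) = 600 (w(W) = -5*(-1*15)*8 = -(-75)*8 = -5*(-120) = 600)
320/w(R) = 320/600 = 320*(1/600) = 8/15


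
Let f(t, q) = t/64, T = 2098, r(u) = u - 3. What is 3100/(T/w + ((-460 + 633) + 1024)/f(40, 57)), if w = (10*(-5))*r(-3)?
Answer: 465000/288329 ≈ 1.6127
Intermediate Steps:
r(u) = -3 + u
w = 300 (w = (10*(-5))*(-3 - 3) = -50*(-6) = 300)
f(t, q) = t/64 (f(t, q) = t*(1/64) = t/64)
3100/(T/w + ((-460 + 633) + 1024)/f(40, 57)) = 3100/(2098/300 + ((-460 + 633) + 1024)/(((1/64)*40))) = 3100/(2098*(1/300) + (173 + 1024)/(5/8)) = 3100/(1049/150 + 1197*(8/5)) = 3100/(1049/150 + 9576/5) = 3100/(288329/150) = 3100*(150/288329) = 465000/288329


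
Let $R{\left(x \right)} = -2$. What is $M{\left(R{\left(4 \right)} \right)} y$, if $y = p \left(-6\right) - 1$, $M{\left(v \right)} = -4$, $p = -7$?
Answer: $-164$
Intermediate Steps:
$y = 41$ ($y = \left(-7\right) \left(-6\right) - 1 = 42 - 1 = 41$)
$M{\left(R{\left(4 \right)} \right)} y = \left(-4\right) 41 = -164$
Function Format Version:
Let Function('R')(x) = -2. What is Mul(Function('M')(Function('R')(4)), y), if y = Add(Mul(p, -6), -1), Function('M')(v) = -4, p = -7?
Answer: -164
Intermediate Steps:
y = 41 (y = Add(Mul(-7, -6), -1) = Add(42, -1) = 41)
Mul(Function('M')(Function('R')(4)), y) = Mul(-4, 41) = -164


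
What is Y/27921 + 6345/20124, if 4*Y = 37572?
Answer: 13562351/20810452 ≈ 0.65171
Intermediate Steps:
Y = 9393 (Y = (¼)*37572 = 9393)
Y/27921 + 6345/20124 = 9393/27921 + 6345/20124 = 9393*(1/27921) + 6345*(1/20124) = 3131/9307 + 705/2236 = 13562351/20810452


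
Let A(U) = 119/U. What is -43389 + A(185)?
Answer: -8026846/185 ≈ -43388.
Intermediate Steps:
-43389 + A(185) = -43389 + 119/185 = -8026846/185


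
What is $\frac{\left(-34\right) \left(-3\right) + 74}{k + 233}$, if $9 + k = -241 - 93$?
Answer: $- \frac{8}{5} \approx -1.6$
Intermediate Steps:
$k = -343$ ($k = -9 - 334 = -343$)
$\frac{\left(-34\right) \left(-3\right) + 74}{k + 233} = \frac{\left(-34\right) \left(-3\right) + 74}{-343 + 233} = \frac{102 + 74}{-110} = 176 \left(- \frac{1}{110}\right) = - \frac{8}{5}$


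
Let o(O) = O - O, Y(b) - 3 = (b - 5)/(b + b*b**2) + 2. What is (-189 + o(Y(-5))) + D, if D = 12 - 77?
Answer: -254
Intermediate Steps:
D = -65
Y(b) = 5 + (-5 + b)/(b + b**3) (Y(b) = 3 + ((b - 5)/(b + b*b**2) + 2) = 3 + ((-5 + b)/(b + b**3) + 2) = 3 + (2 + (-5 + b)/(b + b**3)) = 5 + (-5 + b)/(b + b**3))
o(O) = 0
(-189 + o(Y(-5))) + D = (-189 + 0) - 65 = -189 - 65 = -254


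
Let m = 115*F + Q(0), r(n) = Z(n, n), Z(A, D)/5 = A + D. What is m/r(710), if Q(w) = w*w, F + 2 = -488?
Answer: -1127/142 ≈ -7.9366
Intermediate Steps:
Z(A, D) = 5*A + 5*D (Z(A, D) = 5*(A + D) = 5*A + 5*D)
F = -490 (F = -2 - 488 = -490)
r(n) = 10*n (r(n) = 5*n + 5*n = 10*n)
Q(w) = w²
m = -56350 (m = 115*(-490) + 0² = -56350 + 0 = -56350)
m/r(710) = -56350/(10*710) = -56350/7100 = -56350*1/7100 = -1127/142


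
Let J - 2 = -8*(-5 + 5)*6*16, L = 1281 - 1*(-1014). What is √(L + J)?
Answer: √2297 ≈ 47.927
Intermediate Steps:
L = 2295 (L = 1281 + 1014 = 2295)
J = 2 (J = 2 - 8*(-5 + 5)*6*16 = 2 - 0*6*16 = 2 - 8*0*16 = 2 + 0*16 = 2 + 0 = 2)
√(L + J) = √(2295 + 2) = √2297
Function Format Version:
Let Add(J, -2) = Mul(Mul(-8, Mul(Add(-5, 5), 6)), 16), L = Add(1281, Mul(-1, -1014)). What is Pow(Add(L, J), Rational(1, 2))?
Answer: Pow(2297, Rational(1, 2)) ≈ 47.927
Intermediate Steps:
L = 2295 (L = Add(1281, 1014) = 2295)
J = 2 (J = Add(2, Mul(Mul(-8, Mul(Add(-5, 5), 6)), 16)) = Add(2, Mul(Mul(-8, Mul(0, 6)), 16)) = Add(2, Mul(Mul(-8, 0), 16)) = Add(2, Mul(0, 16)) = Add(2, 0) = 2)
Pow(Add(L, J), Rational(1, 2)) = Pow(Add(2295, 2), Rational(1, 2)) = Pow(2297, Rational(1, 2))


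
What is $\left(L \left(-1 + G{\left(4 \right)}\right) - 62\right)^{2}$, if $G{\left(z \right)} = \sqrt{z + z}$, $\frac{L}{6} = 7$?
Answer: $24928 - 17472 \sqrt{2} \approx 218.86$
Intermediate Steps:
$L = 42$ ($L = 6 \cdot 7 = 42$)
$G{\left(z \right)} = \sqrt{2} \sqrt{z}$ ($G{\left(z \right)} = \sqrt{2 z} = \sqrt{2} \sqrt{z}$)
$\left(L \left(-1 + G{\left(4 \right)}\right) - 62\right)^{2} = \left(42 \left(-1 + \sqrt{2} \sqrt{4}\right) - 62\right)^{2} = \left(42 \left(-1 + \sqrt{2} \cdot 2\right) - 62\right)^{2} = \left(42 \left(-1 + 2 \sqrt{2}\right) - 62\right)^{2} = \left(\left(-42 + 84 \sqrt{2}\right) - 62\right)^{2} = \left(-104 + 84 \sqrt{2}\right)^{2}$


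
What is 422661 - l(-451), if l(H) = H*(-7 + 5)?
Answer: 421759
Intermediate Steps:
l(H) = -2*H (l(H) = H*(-2) = -2*H)
422661 - l(-451) = 422661 - (-2)*(-451) = 422661 - 1*902 = 422661 - 902 = 421759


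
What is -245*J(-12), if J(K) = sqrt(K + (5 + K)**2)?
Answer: -245*sqrt(37) ≈ -1490.3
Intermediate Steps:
-245*J(-12) = -245*sqrt(-12 + (5 - 12)**2) = -245*sqrt(-12 + (-7)**2) = -245*sqrt(-12 + 49) = -245*sqrt(37)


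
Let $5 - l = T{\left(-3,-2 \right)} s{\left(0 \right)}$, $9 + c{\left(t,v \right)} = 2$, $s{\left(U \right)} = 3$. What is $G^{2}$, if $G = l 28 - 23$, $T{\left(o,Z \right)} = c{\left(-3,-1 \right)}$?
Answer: $497025$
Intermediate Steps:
$c{\left(t,v \right)} = -7$ ($c{\left(t,v \right)} = -9 + 2 = -7$)
$T{\left(o,Z \right)} = -7$
$l = 26$ ($l = 5 - \left(-7\right) 3 = 5 - -21 = 5 + 21 = 26$)
$G = 705$ ($G = 26 \cdot 28 - 23 = 728 - 23 = 705$)
$G^{2} = 705^{2} = 497025$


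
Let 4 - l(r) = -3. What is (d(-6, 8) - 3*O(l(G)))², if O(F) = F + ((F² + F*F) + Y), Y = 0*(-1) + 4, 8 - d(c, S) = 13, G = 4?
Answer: 110224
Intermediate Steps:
l(r) = 7 (l(r) = 4 - 1*(-3) = 4 + 3 = 7)
d(c, S) = -5 (d(c, S) = 8 - 1*13 = 8 - 13 = -5)
Y = 4 (Y = 0 + 4 = 4)
O(F) = 4 + F + 2*F² (O(F) = F + ((F² + F*F) + 4) = F + ((F² + F²) + 4) = F + (2*F² + 4) = F + (4 + 2*F²) = 4 + F + 2*F²)
(d(-6, 8) - 3*O(l(G)))² = (-5 - 3*(4 + 7 + 2*7²))² = (-5 - 3*(4 + 7 + 2*49))² = (-5 - 3*(4 + 7 + 98))² = (-5 - 3*109)² = (-5 - 327)² = (-332)² = 110224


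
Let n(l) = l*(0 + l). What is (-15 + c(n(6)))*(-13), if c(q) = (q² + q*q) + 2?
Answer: -33527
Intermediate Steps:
n(l) = l² (n(l) = l*l = l²)
c(q) = 2 + 2*q² (c(q) = (q² + q²) + 2 = 2*q² + 2 = 2 + 2*q²)
(-15 + c(n(6)))*(-13) = (-15 + (2 + 2*(6²)²))*(-13) = (-15 + (2 + 2*36²))*(-13) = (-15 + (2 + 2*1296))*(-13) = (-15 + (2 + 2592))*(-13) = (-15 + 2594)*(-13) = 2579*(-13) = -33527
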